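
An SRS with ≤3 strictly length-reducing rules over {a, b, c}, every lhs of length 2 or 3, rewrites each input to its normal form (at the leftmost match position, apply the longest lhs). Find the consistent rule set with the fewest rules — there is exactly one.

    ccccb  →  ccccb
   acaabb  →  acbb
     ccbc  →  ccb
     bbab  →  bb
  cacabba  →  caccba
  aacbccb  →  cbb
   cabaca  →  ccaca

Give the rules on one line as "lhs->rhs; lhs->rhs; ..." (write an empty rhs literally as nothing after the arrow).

  | ccccb
  | acaabb => acbb
  | ccbc => ccb
  | bbab => bbc => bb

aa->; ab->c; bc->b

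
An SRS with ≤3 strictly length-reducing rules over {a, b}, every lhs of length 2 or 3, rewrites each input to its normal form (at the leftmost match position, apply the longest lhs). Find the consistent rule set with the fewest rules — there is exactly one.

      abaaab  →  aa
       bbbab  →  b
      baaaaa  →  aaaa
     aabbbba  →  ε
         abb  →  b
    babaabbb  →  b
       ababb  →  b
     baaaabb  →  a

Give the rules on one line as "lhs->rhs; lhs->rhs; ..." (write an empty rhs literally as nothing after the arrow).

ab->; ba->; bb->b

  | abaaab => aaab => aa
  | bbbab => bbab => bab => b
  | baaaaa => aaaa
  | aabbbba => abbba => bba => ba => ε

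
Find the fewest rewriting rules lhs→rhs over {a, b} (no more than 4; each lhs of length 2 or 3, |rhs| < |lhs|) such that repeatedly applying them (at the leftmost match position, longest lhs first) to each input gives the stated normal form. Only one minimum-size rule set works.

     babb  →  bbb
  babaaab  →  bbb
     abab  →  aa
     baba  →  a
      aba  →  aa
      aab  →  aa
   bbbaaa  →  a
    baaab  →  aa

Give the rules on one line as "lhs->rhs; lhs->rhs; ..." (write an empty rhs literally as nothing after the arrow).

ab->a; ba->a; baa->ab; bab->bb

  | babb => bbb
  | babaaab => bbaaab => babab => bbab => bbb
  | abab => aab => aa
  | baba => bba => ba => a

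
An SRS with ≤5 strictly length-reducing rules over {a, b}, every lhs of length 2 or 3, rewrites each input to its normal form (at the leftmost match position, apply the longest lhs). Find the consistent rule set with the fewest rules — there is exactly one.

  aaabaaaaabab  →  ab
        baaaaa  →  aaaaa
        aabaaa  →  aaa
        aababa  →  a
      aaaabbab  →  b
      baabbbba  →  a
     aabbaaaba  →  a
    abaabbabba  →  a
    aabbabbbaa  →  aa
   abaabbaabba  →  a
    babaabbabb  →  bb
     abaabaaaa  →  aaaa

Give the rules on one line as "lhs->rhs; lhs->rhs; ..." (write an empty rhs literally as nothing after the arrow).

aab->b; aba->a; ba->a; bab->

  | aaabaaaaabab => abaaaaabab => aaaaabab => aaabab => abab => ab
  | baaaaa => aaaaa
  | aabaaa => baaa => aaa
  | aababa => baba => a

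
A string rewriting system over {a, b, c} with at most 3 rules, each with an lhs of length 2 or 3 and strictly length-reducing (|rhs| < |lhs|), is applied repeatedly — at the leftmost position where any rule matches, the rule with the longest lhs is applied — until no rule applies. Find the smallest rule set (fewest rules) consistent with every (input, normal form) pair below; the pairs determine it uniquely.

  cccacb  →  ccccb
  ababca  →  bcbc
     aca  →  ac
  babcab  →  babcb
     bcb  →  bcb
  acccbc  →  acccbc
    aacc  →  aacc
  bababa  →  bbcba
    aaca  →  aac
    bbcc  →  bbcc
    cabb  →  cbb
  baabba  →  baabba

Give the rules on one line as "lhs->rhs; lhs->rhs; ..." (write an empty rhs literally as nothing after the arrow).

  | cccacb => ccccb
  | ababca => bcbca => bcbc
  | aca => ac
  | babcab => babcb

aba->bc; ca->c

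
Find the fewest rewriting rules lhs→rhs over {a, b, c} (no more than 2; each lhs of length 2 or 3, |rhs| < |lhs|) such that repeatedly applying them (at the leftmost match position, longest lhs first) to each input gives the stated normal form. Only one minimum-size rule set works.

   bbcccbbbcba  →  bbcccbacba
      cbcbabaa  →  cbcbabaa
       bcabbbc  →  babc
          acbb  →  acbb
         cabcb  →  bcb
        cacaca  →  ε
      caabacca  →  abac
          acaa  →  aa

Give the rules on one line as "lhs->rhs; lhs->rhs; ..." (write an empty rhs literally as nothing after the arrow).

  | bbcccbbbcba => bbcccbacba
  | cbcbabaa
  | bcabbbc => bbbbc => babc
  | acbb

bbb->ba; ca->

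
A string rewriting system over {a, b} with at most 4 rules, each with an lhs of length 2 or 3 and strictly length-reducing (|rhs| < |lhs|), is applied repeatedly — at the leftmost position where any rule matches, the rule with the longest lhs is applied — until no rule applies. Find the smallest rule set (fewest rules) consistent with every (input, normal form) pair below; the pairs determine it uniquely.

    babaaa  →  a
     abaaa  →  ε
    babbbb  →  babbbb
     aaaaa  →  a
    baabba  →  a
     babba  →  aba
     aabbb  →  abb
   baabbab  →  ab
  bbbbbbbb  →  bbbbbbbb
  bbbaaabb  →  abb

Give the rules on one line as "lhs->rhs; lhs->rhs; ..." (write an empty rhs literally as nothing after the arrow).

  | babaaa => baaba => abba => aaa => a
  | abaaa => aaba => aa => ε
  | babbbb
  | aaaaa => aaa => a

aa->; aab->a; baa->ab; bba->aa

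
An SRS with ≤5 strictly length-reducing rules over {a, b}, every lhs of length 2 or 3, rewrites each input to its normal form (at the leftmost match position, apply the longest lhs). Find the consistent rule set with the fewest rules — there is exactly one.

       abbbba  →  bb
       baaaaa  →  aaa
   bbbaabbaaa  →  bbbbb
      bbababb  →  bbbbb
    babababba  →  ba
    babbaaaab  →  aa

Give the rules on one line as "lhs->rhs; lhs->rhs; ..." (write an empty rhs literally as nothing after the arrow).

  | abbbba => bba => bb
  | baaaaa => aaa
  | bbbaabbaaa => bbbabbaaa => bbbbbaaa => bbbbbaa => bbbbba => bbbbb
  | bbababb => bbbabb => bbbbb

ab->a; abb->; baa->; bba->bb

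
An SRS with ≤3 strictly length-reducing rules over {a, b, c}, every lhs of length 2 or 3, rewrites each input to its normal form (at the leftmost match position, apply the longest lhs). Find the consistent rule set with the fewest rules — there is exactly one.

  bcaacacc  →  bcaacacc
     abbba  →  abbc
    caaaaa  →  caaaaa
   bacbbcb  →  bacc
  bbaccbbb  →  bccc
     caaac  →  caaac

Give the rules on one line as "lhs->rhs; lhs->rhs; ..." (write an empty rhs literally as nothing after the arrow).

bba->bc; cb->c

  | bcaacacc
  | abbba => abbc
  | caaaaa
  | bacbbcb => bacbcb => baccb => bacc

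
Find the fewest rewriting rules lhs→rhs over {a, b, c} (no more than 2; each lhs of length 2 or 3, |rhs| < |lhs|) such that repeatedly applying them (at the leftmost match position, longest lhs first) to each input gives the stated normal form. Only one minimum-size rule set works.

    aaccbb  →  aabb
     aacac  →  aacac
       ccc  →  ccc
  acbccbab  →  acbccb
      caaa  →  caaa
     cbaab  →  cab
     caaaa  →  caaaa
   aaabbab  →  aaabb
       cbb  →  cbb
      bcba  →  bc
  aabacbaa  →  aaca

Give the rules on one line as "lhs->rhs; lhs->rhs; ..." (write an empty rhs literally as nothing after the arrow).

acc->a; ba->

  | aaccbb => aabb
  | aacac
  | ccc
  | acbccbab => acbccb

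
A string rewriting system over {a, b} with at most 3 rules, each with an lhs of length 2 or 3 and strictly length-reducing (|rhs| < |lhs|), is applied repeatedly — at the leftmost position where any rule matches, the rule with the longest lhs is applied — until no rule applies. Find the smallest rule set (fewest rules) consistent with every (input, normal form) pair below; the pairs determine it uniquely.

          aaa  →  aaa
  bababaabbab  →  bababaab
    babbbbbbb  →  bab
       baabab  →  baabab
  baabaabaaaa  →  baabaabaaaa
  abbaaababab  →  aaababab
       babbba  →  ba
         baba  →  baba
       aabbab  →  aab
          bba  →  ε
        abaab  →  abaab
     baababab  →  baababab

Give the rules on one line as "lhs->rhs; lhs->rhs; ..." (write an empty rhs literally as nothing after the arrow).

  | aaa
  | bababaabbab => bababaab
  | babbbbbbb => babbbbbb => babbbbb => babbbb => babbb => babb => bab
  | baabab

bb->b; bba->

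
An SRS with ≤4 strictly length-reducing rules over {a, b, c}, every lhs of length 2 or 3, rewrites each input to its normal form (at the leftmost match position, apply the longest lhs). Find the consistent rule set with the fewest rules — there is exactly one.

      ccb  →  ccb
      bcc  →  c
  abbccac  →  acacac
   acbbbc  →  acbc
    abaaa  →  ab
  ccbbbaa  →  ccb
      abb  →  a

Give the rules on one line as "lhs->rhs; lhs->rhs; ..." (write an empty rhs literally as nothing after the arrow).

ba->b; bb->; bbc->ca; bcc->c

  | ccb
  | bcc => c
  | abbccac => acacac
  | acbbbc => acbc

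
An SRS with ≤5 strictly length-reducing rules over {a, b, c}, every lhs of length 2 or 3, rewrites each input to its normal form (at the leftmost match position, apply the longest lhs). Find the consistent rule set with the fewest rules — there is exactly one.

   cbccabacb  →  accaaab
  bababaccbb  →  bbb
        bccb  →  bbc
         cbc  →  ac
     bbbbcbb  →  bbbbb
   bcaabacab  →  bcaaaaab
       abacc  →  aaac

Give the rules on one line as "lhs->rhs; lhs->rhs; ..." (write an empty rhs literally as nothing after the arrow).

  | cbccabacb => accabacb => accaaab
  | bababaccbb => bbabaccbb => bbbaccbb => bbaacbb => bbacbb => baabb => babb => bbb
  | bccb => bbc
  | cbc => ac

ba->b; bac->aa; cb->a; ccb->bc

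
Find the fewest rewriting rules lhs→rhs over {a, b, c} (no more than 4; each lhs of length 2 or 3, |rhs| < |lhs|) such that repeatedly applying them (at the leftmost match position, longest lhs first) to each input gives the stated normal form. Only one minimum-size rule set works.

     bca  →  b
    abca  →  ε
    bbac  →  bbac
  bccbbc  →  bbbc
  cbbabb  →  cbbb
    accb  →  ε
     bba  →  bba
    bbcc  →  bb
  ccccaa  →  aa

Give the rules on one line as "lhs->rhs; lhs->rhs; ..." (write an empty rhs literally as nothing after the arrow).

ab->; ca->; cc->

  | bca => b
  | abca => ca => ε
  | bbac
  | bccbbc => bbbc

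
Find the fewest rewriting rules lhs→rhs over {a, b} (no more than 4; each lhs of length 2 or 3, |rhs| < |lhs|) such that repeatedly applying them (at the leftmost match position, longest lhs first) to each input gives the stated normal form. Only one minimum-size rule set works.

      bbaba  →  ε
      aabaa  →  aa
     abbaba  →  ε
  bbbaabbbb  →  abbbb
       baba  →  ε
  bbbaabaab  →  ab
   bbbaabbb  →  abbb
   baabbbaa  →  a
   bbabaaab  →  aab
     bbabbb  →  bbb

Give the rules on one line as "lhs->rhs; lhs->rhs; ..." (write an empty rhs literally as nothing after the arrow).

  | bbaba => baba => ba => ε
  | aabaa => aa
  | abbaba => ababa => ba => ε
  | bbbaabbbb => bbaabbbb => baabbbb => abbbb

aba->; ba->; bba->ba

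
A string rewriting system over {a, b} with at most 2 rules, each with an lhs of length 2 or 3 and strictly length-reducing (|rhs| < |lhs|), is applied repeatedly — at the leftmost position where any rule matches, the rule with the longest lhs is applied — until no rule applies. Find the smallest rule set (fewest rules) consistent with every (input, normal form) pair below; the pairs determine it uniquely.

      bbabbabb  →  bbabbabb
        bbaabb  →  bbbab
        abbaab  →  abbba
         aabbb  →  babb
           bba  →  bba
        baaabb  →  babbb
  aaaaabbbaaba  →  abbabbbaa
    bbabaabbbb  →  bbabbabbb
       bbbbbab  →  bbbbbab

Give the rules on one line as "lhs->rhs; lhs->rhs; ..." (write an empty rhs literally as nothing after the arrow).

  | bbabbabb
  | bbaabb => bbbab
  | abbaab => abbba
  | aabbb => babb

aaa->ab; aab->ba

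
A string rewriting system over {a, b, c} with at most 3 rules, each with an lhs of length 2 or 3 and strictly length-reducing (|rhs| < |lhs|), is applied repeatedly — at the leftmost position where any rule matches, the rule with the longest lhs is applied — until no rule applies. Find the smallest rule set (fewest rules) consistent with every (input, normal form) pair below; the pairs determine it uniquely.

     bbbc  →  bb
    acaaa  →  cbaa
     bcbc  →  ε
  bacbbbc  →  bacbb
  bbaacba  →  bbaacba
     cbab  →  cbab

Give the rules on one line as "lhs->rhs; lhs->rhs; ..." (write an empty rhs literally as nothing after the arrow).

  | bbbc => bb
  | acaaa => cbaa
  | bcbc => bc => ε
  | bacbbbc => bacbb

aca->cb; bc->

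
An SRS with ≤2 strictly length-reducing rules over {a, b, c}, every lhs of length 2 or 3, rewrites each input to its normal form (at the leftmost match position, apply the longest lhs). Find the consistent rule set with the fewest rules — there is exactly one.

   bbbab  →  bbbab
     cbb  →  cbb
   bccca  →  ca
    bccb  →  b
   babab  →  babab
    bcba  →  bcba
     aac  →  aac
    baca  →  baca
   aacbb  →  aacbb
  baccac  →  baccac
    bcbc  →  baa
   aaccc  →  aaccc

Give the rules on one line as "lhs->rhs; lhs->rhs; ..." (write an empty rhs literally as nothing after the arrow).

  | bbbab
  | cbb
  | bccca => ca
  | bccb => b

bcc->; cbc->aa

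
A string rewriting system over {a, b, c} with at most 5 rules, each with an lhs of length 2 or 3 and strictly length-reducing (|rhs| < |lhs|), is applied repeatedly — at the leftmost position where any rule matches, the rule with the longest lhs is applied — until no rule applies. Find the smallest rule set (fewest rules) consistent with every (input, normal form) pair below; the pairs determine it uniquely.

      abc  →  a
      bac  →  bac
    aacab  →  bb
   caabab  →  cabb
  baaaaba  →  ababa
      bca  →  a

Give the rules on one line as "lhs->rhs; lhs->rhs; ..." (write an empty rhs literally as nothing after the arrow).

aa->b; aac->a; bba->ab; bc->

  | abc => a
  | bac
  | aacab => aab => bb
  | caabab => cbbab => cabb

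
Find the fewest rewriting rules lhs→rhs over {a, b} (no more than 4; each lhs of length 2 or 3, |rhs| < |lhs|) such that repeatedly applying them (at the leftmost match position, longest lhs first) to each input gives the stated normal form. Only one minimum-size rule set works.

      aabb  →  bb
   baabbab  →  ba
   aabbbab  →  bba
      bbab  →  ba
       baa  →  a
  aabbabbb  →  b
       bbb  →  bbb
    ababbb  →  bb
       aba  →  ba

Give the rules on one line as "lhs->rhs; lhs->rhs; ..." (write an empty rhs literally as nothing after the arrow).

ab->b; baa->a; bab->a

  | aabb => abb => bb
  | baabbab => abbab => bbab => ba
  | aabbbab => abbbab => bbbab => bba
  | bbab => ba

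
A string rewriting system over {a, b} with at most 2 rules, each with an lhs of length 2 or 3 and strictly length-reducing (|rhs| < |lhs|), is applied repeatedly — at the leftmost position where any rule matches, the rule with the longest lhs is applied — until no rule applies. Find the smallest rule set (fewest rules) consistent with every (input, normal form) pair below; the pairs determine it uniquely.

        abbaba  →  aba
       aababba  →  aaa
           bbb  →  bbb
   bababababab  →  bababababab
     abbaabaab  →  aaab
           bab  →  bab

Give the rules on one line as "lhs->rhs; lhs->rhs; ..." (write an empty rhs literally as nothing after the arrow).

abb->ba; baa->a

  | abbaba => baaba => aba
  | aababba => aabbaa => abaaa => aaa
  | bbb
  | bababababab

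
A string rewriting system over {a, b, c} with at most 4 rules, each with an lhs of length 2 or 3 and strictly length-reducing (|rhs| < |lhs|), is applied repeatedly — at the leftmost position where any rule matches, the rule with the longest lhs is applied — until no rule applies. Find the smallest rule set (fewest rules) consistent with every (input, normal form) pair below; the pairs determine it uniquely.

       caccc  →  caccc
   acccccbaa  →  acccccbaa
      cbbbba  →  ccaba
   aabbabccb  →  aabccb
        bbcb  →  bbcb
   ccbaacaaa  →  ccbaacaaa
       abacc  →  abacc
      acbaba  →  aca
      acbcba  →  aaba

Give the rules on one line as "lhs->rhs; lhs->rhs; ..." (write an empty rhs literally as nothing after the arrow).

bab->; bbb->ca; cbc->a

  | caccc
  | acccccbaa
  | cbbbba => ccaba
  | aabbabccb => aabccb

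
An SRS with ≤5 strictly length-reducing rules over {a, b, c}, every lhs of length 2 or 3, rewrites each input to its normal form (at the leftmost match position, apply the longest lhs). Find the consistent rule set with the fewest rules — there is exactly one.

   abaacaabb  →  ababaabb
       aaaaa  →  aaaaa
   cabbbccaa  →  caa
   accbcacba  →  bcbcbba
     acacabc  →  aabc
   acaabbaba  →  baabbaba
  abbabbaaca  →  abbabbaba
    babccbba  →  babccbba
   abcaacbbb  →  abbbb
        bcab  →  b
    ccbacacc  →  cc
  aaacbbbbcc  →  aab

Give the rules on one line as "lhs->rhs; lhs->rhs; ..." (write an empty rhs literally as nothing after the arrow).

  | abaacaabb => ababaabb
  | aaaaa
  | cabbbccaa => bbccaa => caa
  | accbcacba => bcbcacba => bcbcbba

ac->b; bac->a; bbc->; cab->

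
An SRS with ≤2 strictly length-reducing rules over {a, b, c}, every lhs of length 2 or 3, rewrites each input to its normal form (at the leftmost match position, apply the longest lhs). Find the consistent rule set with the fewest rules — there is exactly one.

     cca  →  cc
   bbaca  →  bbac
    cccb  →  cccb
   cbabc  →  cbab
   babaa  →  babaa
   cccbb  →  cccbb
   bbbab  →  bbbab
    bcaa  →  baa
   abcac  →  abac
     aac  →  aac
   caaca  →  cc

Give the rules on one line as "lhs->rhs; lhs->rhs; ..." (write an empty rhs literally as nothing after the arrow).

bc->b; ca->c

  | cca => cc
  | bbaca => bbac
  | cccb
  | cbabc => cbab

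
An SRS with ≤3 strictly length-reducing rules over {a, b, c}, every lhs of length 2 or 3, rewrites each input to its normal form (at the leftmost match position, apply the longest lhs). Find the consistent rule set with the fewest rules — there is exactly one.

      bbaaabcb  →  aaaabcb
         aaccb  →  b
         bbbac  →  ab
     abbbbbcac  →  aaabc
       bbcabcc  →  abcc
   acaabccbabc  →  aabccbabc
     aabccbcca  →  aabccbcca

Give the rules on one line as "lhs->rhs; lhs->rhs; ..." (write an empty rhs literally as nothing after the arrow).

  | bbaaabcb => aaaabcb
  | aaccb => acb => b
  | bbbac => abac => ab
  | abbbbbcac => aabbbcac => aaabcac => aaabc

ac->; bb->a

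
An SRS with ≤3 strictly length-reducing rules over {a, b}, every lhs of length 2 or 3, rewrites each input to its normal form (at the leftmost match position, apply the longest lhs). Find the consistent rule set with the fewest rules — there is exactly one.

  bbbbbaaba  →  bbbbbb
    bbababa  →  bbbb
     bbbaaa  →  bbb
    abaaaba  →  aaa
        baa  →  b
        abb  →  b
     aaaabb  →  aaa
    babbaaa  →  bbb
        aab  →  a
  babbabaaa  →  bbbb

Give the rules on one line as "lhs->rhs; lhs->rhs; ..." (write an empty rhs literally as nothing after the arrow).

  | bbbbbaaba => bbbbbaba => bbbbbba => bbbbbb
  | bbababa => bbbaba => bbbba => bbbb
  | bbbaaa => bbbaa => bbba => bbb
  | abaaaba => aaaba => aaa

ab->; abb->ba; ba->b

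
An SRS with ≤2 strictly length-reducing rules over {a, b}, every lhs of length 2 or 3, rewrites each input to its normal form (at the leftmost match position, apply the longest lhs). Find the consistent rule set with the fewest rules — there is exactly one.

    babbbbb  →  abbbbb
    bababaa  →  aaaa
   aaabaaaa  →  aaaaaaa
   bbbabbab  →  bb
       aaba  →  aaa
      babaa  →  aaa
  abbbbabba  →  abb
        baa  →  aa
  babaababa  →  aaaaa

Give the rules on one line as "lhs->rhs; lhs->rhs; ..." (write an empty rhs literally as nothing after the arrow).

  | babbbbb => abbbbb
  | bababaa => ababaa => aabaa => aaaa
  | aaabaaaa => aaaaaaa
  | bbbabbab => bbbab => bb

ba->a; bba->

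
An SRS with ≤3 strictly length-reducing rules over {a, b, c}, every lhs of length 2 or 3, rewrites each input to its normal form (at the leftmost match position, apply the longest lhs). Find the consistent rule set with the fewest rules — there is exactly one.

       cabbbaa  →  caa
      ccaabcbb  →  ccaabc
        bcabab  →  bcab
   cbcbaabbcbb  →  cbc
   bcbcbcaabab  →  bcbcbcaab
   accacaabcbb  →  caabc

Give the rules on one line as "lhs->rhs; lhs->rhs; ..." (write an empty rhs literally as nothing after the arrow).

ac->; ba->; bb->

  | cabbbaa => cabaa => caa
  | ccaabcbb => ccaabc
  | bcabab => bcab
  | cbcbaabbcbb => cbcabbcbb => cbcacbb => cbcbb => cbc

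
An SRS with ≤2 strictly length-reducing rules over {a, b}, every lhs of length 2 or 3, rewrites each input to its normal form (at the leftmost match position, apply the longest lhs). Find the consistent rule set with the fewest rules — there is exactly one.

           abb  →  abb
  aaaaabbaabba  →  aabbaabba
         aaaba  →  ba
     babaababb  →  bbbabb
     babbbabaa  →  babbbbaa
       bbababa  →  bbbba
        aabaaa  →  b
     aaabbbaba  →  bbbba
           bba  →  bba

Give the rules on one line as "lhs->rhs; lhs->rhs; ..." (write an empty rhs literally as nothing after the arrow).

  | abb
  | aaaaabbaabba => aabbaabba
  | aaaba => ba
  | babaababb => bbaababb => bbababb => bbbabb

aaa->; aba->ba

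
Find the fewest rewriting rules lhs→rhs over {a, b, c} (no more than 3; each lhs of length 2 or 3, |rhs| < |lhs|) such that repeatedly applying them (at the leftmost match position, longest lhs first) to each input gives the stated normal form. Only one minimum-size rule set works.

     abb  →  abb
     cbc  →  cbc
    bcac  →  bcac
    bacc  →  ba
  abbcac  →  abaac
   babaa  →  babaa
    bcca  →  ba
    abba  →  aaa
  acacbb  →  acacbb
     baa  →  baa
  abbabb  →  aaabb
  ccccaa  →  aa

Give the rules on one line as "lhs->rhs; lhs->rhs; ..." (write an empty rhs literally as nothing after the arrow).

  | abb
  | cbc
  | bcac
  | bacc => ba

bba->aa; bbc->ba; cc->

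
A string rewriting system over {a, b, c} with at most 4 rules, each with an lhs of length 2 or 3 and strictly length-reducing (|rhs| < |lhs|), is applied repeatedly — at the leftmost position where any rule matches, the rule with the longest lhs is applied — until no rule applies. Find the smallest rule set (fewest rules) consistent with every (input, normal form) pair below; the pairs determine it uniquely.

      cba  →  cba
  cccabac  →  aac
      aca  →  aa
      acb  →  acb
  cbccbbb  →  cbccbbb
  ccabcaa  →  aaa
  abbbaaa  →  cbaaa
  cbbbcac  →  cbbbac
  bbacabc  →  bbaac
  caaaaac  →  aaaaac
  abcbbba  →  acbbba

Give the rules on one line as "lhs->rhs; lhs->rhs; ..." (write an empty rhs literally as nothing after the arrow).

  | cba
  | cccabac => ccabac => cabac => abac => aac
  | aca => aa
  | acb

ab->a; abb->c; ca->a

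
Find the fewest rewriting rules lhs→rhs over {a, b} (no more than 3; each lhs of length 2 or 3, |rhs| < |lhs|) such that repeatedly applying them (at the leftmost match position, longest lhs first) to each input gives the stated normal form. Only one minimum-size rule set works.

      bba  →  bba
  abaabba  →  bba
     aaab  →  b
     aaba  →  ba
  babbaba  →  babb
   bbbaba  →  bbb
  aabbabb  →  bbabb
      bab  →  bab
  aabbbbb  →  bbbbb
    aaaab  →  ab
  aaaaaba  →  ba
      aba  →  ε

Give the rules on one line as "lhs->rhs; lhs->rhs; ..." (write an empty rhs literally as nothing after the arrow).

aa->; aaa->; aba->aa

  | bba
  | abaabba => aaabba => bba
  | aaab => b
  | aaba => ba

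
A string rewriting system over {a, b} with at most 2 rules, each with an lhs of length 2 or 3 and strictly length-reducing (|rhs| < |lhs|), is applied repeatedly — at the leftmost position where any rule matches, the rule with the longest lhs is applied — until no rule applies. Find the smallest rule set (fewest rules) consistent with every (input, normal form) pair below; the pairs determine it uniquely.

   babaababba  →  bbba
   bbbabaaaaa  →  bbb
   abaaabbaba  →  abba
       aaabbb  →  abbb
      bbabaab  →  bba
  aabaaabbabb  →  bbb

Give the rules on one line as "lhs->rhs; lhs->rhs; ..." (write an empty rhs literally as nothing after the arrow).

aa->; bab->ba

  | babaababba => baaababba => bababba => baabba => bbba
  | bbbabaaaaa => bbbaaaaaa => bbbaaaa => bbbaa => bbb
  | abaaabbaba => ababbaba => abababa => abaaba => abba
  | aaabbb => abbb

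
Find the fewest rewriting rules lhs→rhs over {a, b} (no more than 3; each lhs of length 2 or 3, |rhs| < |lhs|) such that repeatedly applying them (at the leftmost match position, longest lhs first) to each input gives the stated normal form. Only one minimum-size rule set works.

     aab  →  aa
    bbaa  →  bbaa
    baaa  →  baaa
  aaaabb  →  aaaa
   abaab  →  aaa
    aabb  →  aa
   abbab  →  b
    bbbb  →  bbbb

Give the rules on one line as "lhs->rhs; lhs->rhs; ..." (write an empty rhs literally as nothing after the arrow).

aab->aa; ab->; aba->aa

  | aab => aa
  | bbaa
  | baaa
  | aaaabb => aaaab => aaaa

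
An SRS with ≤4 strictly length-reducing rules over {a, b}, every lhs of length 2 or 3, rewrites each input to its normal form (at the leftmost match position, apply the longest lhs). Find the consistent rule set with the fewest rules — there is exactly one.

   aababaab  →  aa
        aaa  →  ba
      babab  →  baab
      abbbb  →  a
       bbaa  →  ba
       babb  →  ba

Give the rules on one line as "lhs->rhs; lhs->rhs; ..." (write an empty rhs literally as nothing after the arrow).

aaa->ba; bab->ba; bb->; bba->b

  | aababaab => aabaaab => aabbab => aabb => aa
  | aaa => ba
  | babab => baab
  | abbbb => abb => a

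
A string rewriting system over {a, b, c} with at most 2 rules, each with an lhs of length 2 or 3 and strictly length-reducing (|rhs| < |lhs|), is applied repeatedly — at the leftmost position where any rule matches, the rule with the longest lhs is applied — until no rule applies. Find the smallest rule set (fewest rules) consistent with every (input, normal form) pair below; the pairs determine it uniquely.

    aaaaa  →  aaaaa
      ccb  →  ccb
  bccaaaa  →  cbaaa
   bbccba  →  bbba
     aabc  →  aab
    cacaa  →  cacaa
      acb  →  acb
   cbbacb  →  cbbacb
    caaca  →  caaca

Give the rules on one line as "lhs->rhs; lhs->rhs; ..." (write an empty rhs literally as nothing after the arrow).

bc->b; bca->cb

  | aaaaa
  | ccb
  | bccaaaa => bcaaaa => cbaaa
  | bbccba => bbcba => bbba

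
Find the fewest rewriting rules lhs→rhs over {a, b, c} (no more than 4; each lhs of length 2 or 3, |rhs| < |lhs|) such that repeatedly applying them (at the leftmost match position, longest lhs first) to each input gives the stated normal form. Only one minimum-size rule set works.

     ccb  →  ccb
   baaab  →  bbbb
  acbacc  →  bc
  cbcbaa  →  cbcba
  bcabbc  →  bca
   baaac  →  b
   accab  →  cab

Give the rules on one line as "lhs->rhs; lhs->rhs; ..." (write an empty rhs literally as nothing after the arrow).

aa->a; aaa->bb; ac->; bbc->

  | ccb
  | baaab => bbbb
  | acbacc => bacc => bc
  | cbcbaa => cbcba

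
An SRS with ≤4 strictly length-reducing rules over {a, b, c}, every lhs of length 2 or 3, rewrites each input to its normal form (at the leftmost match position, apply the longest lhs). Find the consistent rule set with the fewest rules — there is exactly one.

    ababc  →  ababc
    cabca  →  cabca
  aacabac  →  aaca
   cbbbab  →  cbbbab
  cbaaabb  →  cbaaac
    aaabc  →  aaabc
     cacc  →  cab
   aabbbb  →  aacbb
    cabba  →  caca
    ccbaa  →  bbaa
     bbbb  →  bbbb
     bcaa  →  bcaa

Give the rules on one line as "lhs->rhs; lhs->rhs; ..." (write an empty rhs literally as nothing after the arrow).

abb->ac; bac->; cc->b

  | ababc
  | cabca
  | aacabac => aaca
  | cbbbab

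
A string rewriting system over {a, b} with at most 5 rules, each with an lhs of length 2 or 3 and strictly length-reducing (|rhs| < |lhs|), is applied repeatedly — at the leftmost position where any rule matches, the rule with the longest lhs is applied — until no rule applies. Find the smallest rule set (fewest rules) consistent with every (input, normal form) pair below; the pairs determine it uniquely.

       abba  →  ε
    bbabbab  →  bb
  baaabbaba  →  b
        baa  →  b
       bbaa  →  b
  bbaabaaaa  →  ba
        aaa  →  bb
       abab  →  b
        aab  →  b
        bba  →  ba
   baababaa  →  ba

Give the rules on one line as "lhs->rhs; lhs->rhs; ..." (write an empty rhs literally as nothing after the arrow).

  | abba => aba => ε
  | bbabbab => babbab => babab => bb
  | baaabbaba => bbbbbaba => bbbbaba => bbbaba => bbaba => baba => b
  | baa => b

aa->; aaa->bb; aba->; bba->ba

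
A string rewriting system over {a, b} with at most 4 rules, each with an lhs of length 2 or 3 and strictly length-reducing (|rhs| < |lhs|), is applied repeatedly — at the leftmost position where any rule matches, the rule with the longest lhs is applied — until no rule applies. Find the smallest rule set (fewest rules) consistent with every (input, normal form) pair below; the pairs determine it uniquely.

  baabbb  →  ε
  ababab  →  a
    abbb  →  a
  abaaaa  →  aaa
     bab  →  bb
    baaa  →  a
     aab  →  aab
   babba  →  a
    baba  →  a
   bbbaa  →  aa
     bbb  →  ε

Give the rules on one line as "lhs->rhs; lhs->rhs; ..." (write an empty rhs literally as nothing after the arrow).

  | baabbb => bbb => ε
  | ababab => abbab => abbb => a
  | abbb => a
  | abaaaa => aaa

ba->a; baa->; bab->bb; bbb->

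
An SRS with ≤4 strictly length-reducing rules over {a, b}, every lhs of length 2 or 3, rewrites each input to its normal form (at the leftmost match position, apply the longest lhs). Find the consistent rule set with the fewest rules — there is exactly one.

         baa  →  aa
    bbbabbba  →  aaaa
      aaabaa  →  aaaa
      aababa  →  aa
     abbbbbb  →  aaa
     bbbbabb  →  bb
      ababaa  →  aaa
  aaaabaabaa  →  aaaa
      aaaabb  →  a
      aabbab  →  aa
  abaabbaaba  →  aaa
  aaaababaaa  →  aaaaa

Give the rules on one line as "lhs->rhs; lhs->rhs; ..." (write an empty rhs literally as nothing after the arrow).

aab->ba; ba->a; bab->bb; bbb->aa

  | baa => aa
  | bbbabbba => aaabbba => ababba => abbba => aaaa
  | aaabaa => abaaa => aaaa
  | aababa => baaba => aaba => baa => aa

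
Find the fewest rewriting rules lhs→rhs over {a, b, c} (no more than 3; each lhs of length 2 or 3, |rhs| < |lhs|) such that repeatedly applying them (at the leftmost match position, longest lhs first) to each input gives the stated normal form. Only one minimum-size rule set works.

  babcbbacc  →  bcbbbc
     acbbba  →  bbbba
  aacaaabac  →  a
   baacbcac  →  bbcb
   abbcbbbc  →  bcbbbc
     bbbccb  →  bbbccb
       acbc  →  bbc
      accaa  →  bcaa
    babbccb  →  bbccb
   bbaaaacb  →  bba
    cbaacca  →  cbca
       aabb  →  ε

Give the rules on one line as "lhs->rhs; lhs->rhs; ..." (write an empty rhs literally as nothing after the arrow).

  | babcbbacc => bcbbacc => bcbbbc
  | acbbba => bbbba
  | aacaaabac => abaaabac => aaabac => aaac => aab => a
  | baacbcac => babbcac => bbcac => bbcb

ab->; ac->b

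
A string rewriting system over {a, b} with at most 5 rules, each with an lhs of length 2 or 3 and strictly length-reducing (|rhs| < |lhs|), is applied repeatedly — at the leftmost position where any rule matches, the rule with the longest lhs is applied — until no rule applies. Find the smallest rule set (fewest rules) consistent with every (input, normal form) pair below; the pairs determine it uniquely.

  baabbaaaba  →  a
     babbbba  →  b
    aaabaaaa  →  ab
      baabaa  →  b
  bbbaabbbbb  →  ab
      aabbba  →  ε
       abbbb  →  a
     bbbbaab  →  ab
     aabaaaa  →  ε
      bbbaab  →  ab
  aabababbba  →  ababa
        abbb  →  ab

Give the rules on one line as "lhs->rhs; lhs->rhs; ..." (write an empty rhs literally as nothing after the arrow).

aa->; aab->; abb->a; bb->a

  | baabbaaaba => bbaaaba => aaaaba => aaba => a
  | babbbba => babba => baa => b
  | aaabaaaa => abaaaa => abaa => ab
  | baabaa => baa => b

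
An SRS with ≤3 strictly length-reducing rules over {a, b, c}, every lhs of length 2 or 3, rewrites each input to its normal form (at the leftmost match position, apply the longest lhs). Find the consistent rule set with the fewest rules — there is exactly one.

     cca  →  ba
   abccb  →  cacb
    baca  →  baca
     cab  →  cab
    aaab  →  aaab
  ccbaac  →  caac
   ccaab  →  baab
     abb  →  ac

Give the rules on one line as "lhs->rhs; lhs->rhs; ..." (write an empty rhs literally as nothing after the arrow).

  | cca => ba
  | abccb => cacb
  | baca
  | cab

abc->ca; bb->c; cc->b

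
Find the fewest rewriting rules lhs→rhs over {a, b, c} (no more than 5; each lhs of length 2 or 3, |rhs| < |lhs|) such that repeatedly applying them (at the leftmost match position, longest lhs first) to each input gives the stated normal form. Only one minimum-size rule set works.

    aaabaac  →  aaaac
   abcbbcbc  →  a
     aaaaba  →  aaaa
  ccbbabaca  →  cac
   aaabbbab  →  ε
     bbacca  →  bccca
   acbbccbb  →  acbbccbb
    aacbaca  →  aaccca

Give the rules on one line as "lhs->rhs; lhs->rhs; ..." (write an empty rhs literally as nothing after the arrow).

  | aaabaac => aaaac
  | abcbbcbc => cbbcbc => cbba => cbc => a
  | aaaaba => aaaa
  | ccbbabaca => ccbcbaca => cabaca => caca => cac

ab->; aca->ac; ba->c; cbc->a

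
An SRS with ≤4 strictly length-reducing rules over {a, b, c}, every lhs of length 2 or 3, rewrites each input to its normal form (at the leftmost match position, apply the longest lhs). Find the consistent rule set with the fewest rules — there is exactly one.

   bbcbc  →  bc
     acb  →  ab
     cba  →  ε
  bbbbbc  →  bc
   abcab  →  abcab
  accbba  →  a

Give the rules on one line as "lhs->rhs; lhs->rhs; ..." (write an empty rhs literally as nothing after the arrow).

  | bbcbc => bcbc => bbc => bc
  | acb => ab
  | cba => ba => ε
  | bbbbbc => bbbbc => bbbc => bbc => bc

ba->; bb->b; cb->b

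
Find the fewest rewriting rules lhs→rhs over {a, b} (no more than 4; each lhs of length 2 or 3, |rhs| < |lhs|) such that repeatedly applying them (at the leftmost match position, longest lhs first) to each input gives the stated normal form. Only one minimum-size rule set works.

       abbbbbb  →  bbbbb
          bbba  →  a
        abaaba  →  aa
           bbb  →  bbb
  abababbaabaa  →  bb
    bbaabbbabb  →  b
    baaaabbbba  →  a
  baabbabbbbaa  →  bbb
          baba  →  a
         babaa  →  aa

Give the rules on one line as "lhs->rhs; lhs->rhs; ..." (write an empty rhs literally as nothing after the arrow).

ab->; ba->a; baa->b

  | abbbbbb => bbbbb
  | bbba => bba => ba => a
  | abaaba => aaba => aa
  | bbb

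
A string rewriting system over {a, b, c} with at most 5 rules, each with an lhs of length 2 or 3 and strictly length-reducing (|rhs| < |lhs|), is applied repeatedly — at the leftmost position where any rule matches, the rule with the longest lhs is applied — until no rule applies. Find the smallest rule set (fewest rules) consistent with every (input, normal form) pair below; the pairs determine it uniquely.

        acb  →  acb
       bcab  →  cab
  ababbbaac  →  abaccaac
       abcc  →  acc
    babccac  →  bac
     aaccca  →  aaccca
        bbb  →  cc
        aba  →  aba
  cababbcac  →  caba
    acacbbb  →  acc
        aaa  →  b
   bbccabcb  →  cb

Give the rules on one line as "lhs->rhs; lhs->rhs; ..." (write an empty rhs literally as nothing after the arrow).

  | acb
  | bcab => cab
  | ababbbaac => abaccaac
  | abcc => acc

aaa->b; bbb->cc; bc->c; cac->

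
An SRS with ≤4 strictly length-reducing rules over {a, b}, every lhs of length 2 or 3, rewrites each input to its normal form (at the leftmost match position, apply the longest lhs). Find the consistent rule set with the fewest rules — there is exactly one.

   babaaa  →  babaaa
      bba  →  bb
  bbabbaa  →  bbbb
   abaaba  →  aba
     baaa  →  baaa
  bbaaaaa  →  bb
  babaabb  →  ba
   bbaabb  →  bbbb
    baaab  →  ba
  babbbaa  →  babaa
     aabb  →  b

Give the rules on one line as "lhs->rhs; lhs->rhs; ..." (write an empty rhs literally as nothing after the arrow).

aab->; abb->a; bba->bb

  | babaaa
  | bba => bb
  | bbabbaa => bbbbaa => bbbba => bbbb
  | abaaba => aba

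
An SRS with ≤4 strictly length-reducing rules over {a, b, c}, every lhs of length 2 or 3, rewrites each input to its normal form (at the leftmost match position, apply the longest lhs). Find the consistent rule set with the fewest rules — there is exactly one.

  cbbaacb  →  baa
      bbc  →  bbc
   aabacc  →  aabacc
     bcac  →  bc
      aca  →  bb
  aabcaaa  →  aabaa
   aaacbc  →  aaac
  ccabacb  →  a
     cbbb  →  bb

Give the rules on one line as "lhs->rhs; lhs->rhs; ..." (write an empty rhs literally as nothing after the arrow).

  | cbbaacb => baacb => baa
  | bbc
  | aabacc
  | bcac => bc

aca->bb; ca->; cb->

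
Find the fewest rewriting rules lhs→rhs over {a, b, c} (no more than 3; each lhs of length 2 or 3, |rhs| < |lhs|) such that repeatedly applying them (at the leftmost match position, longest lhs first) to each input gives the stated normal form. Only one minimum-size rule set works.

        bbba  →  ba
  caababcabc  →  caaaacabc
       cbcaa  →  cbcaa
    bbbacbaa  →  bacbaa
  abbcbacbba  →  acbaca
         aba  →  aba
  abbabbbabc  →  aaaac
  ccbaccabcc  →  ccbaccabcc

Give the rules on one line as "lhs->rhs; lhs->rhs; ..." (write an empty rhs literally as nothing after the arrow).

bab->aa; bb->

  | bbba => ba
  | caababcabc => caaaacabc
  | cbcaa
  | bbbacbaa => bacbaa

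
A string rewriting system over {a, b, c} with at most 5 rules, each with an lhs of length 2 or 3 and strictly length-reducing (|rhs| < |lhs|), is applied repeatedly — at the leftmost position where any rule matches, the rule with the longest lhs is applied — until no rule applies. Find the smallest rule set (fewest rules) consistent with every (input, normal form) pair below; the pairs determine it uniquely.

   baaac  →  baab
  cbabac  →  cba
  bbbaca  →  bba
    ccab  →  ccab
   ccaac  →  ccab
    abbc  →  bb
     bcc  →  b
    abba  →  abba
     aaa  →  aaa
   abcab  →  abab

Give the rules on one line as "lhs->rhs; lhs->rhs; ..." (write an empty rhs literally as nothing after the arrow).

ac->b; bac->; bbc->cb; bc->b

  | baaac => baab
  | cbabac => cba
  | bbbaca => bba
  | ccab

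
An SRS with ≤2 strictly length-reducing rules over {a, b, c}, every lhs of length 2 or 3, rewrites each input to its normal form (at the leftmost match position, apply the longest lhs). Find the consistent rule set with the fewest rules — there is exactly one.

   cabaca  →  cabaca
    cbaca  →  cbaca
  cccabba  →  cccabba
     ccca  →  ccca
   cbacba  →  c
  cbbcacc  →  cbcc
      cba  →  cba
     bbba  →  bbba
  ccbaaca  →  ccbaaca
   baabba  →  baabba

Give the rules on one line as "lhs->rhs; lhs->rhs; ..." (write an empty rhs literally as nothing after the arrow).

  | cabaca
  | cbaca
  | cccabba
  | ccca

acb->c; bca->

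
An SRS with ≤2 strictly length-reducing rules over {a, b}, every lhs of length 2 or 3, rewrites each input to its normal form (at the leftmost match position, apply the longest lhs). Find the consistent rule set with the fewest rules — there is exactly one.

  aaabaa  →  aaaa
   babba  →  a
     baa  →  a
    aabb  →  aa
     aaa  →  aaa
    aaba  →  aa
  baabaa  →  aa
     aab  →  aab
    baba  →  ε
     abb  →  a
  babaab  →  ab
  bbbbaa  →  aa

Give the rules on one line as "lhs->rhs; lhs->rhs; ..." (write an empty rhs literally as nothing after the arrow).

  | aaabaa => aaaa
  | babba => bba => a
  | baa => a
  | aabb => aa

ba->; bb->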